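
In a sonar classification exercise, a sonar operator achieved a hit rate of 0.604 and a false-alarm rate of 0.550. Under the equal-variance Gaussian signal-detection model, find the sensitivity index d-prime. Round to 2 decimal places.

z(H) = 0.264
z(FA) = 0.126
d' = z(H) − z(FA) = 0.264 − 0.126 = 0.138

d-prime = 0.14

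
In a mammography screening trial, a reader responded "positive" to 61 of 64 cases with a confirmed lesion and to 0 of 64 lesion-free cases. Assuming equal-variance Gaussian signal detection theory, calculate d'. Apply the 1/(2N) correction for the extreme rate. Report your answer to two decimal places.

The false-alarm rate is 0/64 = 0, so apply the 1/(2N) correction: FA → 1/(2·64) = 0.00781.
z(H) = z(0.95312) = 1.676
z(FA) = z(0.00781) = -2.418
d' = 1.676 − (-2.418) = 4.094

d' = 4.09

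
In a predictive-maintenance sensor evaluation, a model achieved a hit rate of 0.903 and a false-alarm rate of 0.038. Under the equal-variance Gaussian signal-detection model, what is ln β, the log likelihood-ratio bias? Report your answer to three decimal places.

ln β = 0.731

Φ⁻¹(H) = 1.2988
Φ⁻¹(FA) = -1.7744
ln β = −½·[z(H)² − z(FA)²] = −0.5 × (1.6869 − 3.1485) = 0.7308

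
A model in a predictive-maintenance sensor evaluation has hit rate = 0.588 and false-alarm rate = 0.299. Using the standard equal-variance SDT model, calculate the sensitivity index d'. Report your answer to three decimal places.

z(0.588) = 0.2224, z(0.299) = -0.5273
d' = z(H) − z(FA) = 0.2224 − (-0.5273) = 0.7497

d' = 0.750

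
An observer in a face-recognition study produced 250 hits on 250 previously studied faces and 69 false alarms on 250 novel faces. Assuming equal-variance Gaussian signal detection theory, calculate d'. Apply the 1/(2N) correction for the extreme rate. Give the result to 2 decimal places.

d' = 3.47

The hit rate is 250/250 = 1, so apply the 1/(2N) correction: H → 1 − 1/(2·250) = 0.99800.
z(H) = z(0.99800) = 2.878
z(FA) = z(0.27600) = -0.595
d' = 2.878 − (-0.595) = 3.473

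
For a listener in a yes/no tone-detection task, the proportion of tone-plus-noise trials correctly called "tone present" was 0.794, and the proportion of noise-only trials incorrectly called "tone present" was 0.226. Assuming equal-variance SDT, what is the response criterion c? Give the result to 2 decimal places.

c = -0.03

z(0.794) = 0.8204, z(0.226) = -0.7521
c = −½·[z(H) + z(FA)] = −0.5 × (0.8204 + (-0.7521)) = -0.03415
c < 0: the listener has a liberal response bias.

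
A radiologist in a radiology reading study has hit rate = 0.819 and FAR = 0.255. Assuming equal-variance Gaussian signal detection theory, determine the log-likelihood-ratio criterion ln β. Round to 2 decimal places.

Φ⁻¹(H) = Φ⁻¹(0.819) = 0.912
Φ⁻¹(FA) = Φ⁻¹(0.255) = -0.659
ln β = −½·[z(H)² − z(FA)²] = −0.5 × (0.832 − 0.434) = -0.199

ln β = -0.20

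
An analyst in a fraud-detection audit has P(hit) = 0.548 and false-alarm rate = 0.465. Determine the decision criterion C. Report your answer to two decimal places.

z(0.548) = 0.1206, z(0.465) = -0.0878
c = −½·[z(H) + z(FA)] = −0.5 × (0.1206 + (-0.0878)) = -0.0164
c < 0: the analyst has a liberal response bias.

C = -0.02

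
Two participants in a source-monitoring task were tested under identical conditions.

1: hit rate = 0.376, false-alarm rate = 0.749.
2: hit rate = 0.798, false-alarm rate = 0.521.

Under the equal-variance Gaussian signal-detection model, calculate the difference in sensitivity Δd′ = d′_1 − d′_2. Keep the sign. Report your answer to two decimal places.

1: z(0.376) = -0.316, z(0.749) = 0.671, d' = -0.987
2: z(0.798) = 0.834, z(0.521) = 0.053, d' = 0.781
Δd' = d'_1 − d'_2 = -0.987 − 0.781 = -1.768
2 has the higher sensitivity.

Δd′ = -1.77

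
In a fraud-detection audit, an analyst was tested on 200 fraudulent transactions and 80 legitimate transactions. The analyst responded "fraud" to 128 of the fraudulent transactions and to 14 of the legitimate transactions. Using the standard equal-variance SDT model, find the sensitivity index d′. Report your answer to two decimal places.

H = 128/200 = 0.6400
FA = 14/80 = 0.1750
z(H) = 0.3585
z(FA) = -0.9346
d' = z(H) − z(FA) = 0.3585 − (-0.9346) = 1.2931

d′ = 1.29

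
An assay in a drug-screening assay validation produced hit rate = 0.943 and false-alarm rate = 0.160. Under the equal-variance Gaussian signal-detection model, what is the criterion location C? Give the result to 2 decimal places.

z(0.943) = 1.580, z(0.160) = -0.994
c = −½·[z(H) + z(FA)] = −0.5 × (1.580 + (-0.994)) = -0.293
c < 0: the assay has a liberal response bias.

C = -0.29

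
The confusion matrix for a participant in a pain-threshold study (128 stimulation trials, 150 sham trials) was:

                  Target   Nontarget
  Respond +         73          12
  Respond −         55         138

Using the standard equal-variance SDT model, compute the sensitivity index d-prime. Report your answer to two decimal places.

H = 73/128 = 0.5703
FA = 12/150 = 0.0800
z(0.5703) = 0.1771, z(0.0800) = -1.4051
d' = z(H) − z(FA) = 0.1771 − (-1.4051) = 1.5822

d-prime = 1.58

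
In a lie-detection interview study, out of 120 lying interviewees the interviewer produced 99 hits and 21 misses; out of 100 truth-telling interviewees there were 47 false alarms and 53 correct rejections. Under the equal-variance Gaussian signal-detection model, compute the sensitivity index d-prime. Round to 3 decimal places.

d-prime = 1.010

H = 99/120 = 0.8250
FA = 47/100 = 0.4700
Φ⁻¹(0.8250) = 0.9346, Φ⁻¹(0.4700) = -0.0753
d' = z(H) − z(FA) = 0.9346 − (-0.0753) = 1.0099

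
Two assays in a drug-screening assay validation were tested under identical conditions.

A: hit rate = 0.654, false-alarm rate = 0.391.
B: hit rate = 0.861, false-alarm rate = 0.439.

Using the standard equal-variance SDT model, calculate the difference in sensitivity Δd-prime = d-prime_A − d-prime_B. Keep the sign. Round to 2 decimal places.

Δd-prime = -0.57

A: z(0.654) = 0.396, z(0.391) = -0.277, d' = 0.673
B: z(0.861) = 1.085, z(0.439) = -0.154, d' = 1.239
Δd' = d'_A − d'_B = 0.673 − 1.239 = -0.566
B has the higher sensitivity.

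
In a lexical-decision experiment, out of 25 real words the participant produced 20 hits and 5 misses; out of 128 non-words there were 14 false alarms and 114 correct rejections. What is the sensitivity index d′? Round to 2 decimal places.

H = 20/25 = 0.8000
FA = 14/128 = 0.1094
z(0.8000) = 0.8416, z(0.1094) = -1.2297
d' = z(H) − z(FA) = 0.8416 − (-1.2297) = 2.0713

d′ = 2.07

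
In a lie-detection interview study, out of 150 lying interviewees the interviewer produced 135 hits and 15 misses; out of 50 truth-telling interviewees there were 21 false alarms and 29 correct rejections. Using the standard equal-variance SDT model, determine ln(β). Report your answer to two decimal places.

ln β = -0.80

H = 135/150 = 0.9000
FA = 21/50 = 0.4200
Φ⁻¹(0.9000) = 1.282, Φ⁻¹(0.4200) = -0.202
ln β = −½·[z(H)² − z(FA)²] = −0.5 × (1.644 − 0.041) = -0.8015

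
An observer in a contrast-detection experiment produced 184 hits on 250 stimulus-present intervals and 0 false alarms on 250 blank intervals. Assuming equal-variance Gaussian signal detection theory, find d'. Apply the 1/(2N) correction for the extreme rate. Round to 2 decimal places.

d' = 3.51

The false-alarm rate is 0/250 = 0, so apply the 1/(2N) correction: FA → 1/(2·250) = 0.00200.
z(H) = z(0.73600) = 0.631
z(FA) = z(0.00200) = -2.878
d' = 0.631 − (-2.878) = 3.509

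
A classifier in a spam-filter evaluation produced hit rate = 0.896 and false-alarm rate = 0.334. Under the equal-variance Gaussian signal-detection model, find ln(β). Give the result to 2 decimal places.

ln β = -0.70

z(0.896) = 1.259, z(0.334) = -0.429
ln β = −½·[z(H)² − z(FA)²] = −0.5 × (1.585 − 0.184) = -0.7005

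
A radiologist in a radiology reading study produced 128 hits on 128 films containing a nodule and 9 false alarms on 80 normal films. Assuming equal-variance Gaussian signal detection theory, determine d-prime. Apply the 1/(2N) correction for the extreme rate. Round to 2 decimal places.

d-prime = 3.87

The hit rate is 128/128 = 1, so apply the 1/(2N) correction: H → 1 − 1/(2·128) = 0.99609.
z(H) = z(0.99609) = 2.660
z(FA) = z(0.11250) = -1.213
d' = 2.660 − (-1.213) = 3.873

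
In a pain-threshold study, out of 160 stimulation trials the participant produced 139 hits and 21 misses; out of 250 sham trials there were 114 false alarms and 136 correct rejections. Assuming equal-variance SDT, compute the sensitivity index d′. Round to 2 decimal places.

d′ = 1.23

H = 139/160 = 0.8688
FA = 114/250 = 0.4560
z(H) = 1.1207
z(FA) = -0.1105
d' = z(H) − z(FA) = 1.1207 − (-0.1105) = 1.2312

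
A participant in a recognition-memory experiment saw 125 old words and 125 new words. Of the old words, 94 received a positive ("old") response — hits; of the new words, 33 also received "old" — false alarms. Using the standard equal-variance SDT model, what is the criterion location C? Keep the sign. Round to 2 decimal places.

C = -0.02

H = 94/125 = 0.7520
FA = 33/125 = 0.2640
Φ⁻¹(H) = Φ⁻¹(0.7520) = 0.6808
Φ⁻¹(FA) = Φ⁻¹(0.2640) = -0.6311
c = −½·[z(H) + z(FA)] = −0.5 × (0.6808 + (-0.6311)) = -0.02485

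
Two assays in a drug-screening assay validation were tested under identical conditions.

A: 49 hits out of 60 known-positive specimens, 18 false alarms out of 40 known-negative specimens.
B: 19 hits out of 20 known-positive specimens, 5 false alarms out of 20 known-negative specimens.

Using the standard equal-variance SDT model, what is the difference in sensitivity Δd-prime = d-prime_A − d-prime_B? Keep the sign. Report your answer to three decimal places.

A: z(0.8167) = 0.9029, z(0.4500) = -0.1257, d' = 1.0286
B: z(0.9500) = 1.6449, z(0.2500) = -0.6745, d' = 2.3194
Δd' = d'_A − d'_B = 1.0286 − 2.3194 = -1.2908
B has the higher sensitivity.

Δd-prime = -1.291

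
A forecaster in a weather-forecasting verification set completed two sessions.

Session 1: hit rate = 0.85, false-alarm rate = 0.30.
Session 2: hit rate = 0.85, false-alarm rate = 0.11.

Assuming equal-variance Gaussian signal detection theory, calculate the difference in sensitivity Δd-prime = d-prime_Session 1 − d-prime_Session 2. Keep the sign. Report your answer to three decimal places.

Δd-prime = -0.702

Session 1: z(0.85) = 1.0364, z(0.30) = -0.5244, d' = 1.5608
Session 2: z(0.85) = 1.0364, z(0.11) = -1.2265, d' = 2.2629
Δd' = d'_Session 1 − d'_Session 2 = 1.5608 − 2.2629 = -0.7021
Session 2 has the higher sensitivity.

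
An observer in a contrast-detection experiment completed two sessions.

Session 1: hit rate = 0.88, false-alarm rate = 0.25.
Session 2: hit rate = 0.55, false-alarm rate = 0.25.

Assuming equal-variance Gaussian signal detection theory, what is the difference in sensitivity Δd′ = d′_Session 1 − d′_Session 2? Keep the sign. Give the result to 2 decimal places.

Session 1: z(0.88) = 1.175, z(0.25) = -0.674, d' = 1.849
Session 2: z(0.55) = 0.126, z(0.25) = -0.674, d' = 0.800
Δd' = d'_Session 1 − d'_Session 2 = 1.849 − 0.800 = 1.049
Session 1 has the higher sensitivity.

Δd′ = 1.05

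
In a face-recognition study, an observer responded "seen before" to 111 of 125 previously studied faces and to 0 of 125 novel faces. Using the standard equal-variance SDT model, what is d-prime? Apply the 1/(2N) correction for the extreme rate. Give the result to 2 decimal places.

d-prime = 3.87

The false-alarm rate is 0/125 = 0, so apply the 1/(2N) correction: FA → 1/(2·125) = 0.00400.
z(H) = z(0.88800) = 1.216
z(FA) = z(0.00400) = -2.652
d' = 1.216 − (-2.652) = 3.868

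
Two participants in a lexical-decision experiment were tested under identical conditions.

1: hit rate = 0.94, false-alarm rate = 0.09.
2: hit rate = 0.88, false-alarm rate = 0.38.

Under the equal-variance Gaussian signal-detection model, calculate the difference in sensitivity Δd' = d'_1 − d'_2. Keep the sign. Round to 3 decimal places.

Δd' = 1.415

1: z(0.94) = 1.5548, z(0.09) = -1.3408, d' = 2.8956
2: z(0.88) = 1.1750, z(0.38) = -0.3055, d' = 1.4805
Δd' = d'_1 − d'_2 = 2.8956 − 1.4805 = 1.4151
1 has the higher sensitivity.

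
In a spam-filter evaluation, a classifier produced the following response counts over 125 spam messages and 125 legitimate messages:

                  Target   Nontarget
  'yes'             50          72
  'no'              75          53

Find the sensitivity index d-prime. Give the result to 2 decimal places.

H = 50/125 = 0.4000
FA = 72/125 = 0.5760
z(H) = z(0.4000) = -0.2533
z(FA) = z(0.5760) = 0.1917
d' = z(H) − z(FA) = -0.2533 − 0.1917 = -0.4450

d-prime = -0.45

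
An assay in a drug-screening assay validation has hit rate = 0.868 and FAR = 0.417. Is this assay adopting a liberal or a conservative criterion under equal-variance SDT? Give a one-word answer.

z(H) = 1.117, z(FA) = -0.210
c = −½·(z(H) + z(FA)) = -0.4535
c < 0 → liberal criterion (biased toward responding “yes”).

liberal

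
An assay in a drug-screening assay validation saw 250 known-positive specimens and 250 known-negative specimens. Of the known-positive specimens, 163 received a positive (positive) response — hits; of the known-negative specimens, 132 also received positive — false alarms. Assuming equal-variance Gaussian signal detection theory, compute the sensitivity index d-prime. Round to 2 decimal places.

d-prime = 0.32

H = 163/250 = 0.6520
FA = 132/250 = 0.5280
z(H) = z(0.6520) = 0.3907
z(FA) = z(0.5280) = 0.0702
d' = z(H) − z(FA) = 0.3907 − 0.0702 = 0.3205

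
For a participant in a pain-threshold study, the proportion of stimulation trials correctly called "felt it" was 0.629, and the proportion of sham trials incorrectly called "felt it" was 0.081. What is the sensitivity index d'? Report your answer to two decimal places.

z(H) = z(0.629) = 0.329
z(FA) = z(0.081) = -1.398
d' = z(H) − z(FA) = 0.329 − (-1.398) = 1.727

d' = 1.73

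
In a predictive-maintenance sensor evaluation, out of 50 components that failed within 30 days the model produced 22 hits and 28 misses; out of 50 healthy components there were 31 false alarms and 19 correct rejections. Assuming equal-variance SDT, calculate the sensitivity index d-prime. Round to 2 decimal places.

H = 22/50 = 0.4400
FA = 31/50 = 0.6200
Φ⁻¹(H) = Φ⁻¹(0.4400) = -0.151
Φ⁻¹(FA) = Φ⁻¹(0.6200) = 0.305
d' = z(H) − z(FA) = -0.151 − 0.305 = -0.456

d-prime = -0.46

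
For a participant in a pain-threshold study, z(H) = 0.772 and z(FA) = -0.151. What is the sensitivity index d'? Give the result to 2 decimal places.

d' = 0.92

d' = z(H) − z(FA) = 0.772 − (-0.151) = 0.923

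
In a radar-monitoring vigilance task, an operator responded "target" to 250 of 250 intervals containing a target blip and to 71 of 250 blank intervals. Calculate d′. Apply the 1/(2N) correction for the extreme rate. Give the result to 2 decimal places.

d′ = 3.45

The hit rate is 250/250 = 1, so apply the 1/(2N) correction: H → 1 − 1/(2·250) = 0.99800.
z(H) = z(0.99800) = 2.878
z(FA) = z(0.28400) = -0.571
d' = 2.878 − (-0.571) = 3.449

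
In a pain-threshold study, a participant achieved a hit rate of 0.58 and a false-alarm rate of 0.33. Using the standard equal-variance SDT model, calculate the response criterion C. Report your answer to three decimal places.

C = 0.119

z(H) = 0.2019
z(FA) = -0.4399
c = −½·[z(H) + z(FA)] = −0.5 × (0.2019 + (-0.4399)) = 0.1190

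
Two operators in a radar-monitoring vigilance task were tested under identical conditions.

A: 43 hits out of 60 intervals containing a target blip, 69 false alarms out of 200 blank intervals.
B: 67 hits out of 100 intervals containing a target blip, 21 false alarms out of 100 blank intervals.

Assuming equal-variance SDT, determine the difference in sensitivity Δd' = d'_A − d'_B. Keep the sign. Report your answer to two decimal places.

Δd' = -0.27

A: z(0.7167) = 0.573, z(0.3450) = -0.399, d' = 0.972
B: z(0.6700) = 0.440, z(0.2100) = -0.806, d' = 1.246
Δd' = d'_A − d'_B = 0.972 − 1.246 = -0.274
B has the higher sensitivity.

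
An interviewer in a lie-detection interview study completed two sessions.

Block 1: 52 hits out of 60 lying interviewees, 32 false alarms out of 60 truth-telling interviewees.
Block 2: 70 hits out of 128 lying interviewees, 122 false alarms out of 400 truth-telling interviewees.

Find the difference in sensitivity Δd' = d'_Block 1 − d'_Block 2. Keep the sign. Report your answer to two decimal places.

Δd' = 0.40

Block 1: z(0.8667) = 1.111, z(0.5333) = 0.084, d' = 1.027
Block 2: z(0.5469) = 0.118, z(0.3050) = -0.510, d' = 0.628
Δd' = d'_Block 1 − d'_Block 2 = 1.027 − 0.628 = 0.399
Block 1 has the higher sensitivity.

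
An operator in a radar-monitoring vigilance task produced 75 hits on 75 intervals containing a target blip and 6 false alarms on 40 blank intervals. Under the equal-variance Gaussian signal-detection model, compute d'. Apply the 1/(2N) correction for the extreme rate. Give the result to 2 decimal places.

The hit rate is 75/75 = 1, so apply the 1/(2N) correction: H → 1 − 1/(2·75) = 0.99333.
z(H) = z(0.99333) = 2.475
z(FA) = z(0.15000) = -1.036
d' = 2.475 − (-1.036) = 3.511

d' = 3.51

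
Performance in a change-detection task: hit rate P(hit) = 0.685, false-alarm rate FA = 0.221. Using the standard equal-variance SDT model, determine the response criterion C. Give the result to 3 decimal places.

Φ⁻¹(0.685) = 0.4817, Φ⁻¹(0.221) = -0.7688
c = −½·[z(H) + z(FA)] = −0.5 × (0.4817 + (-0.7688)) = 0.14355
c > 0: the observer has a conservative response bias.

C = 0.144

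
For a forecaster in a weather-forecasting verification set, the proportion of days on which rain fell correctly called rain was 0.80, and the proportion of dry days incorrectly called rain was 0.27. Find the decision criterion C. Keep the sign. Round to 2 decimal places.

C = -0.11

z(H) = z(0.80) = 0.8416
z(FA) = z(0.27) = -0.6128
c = −½·[z(H) + z(FA)] = −0.5 × (0.8416 + (-0.6128)) = -0.1144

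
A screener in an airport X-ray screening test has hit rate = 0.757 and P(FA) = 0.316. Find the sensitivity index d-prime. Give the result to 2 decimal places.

d-prime = 1.18

z(H) = 0.697
z(FA) = -0.479
d' = z(H) − z(FA) = 0.697 − (-0.479) = 1.176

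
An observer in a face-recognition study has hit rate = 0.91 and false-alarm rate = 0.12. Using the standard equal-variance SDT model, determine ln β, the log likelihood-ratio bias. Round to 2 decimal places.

z(H) = z(0.91) = 1.341
z(FA) = z(0.12) = -1.175
ln β = −½·[z(H)² − z(FA)²] = −0.5 × (1.798 − 1.381) = -0.2085

ln β = -0.21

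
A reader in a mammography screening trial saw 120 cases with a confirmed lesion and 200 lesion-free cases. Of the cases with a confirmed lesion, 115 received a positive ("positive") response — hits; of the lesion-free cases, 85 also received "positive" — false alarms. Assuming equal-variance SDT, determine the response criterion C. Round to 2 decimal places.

C = -0.77

H = 115/120 = 0.9583
FA = 85/200 = 0.4250
z(H) = 1.7313
z(FA) = -0.1891
c = −½·[z(H) + z(FA)] = −0.5 × (1.7313 + (-0.1891)) = -0.7711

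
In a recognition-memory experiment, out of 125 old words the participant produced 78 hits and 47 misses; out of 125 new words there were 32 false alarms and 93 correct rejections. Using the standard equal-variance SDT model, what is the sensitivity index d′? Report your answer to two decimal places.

H = 78/125 = 0.6240
FA = 32/125 = 0.2560
z(0.6240) = 0.3160, z(0.2560) = -0.6557
d' = z(H) − z(FA) = 0.3160 − (-0.6557) = 0.9717

d′ = 0.97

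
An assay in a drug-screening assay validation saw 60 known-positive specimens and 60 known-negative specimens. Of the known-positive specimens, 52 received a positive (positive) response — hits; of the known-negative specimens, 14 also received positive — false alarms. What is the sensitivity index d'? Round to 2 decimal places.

d' = 1.84

H = 52/60 = 0.8667
FA = 14/60 = 0.2333
z(H) = z(0.8667) = 1.1109
z(FA) = z(0.2333) = -0.7280
d' = z(H) − z(FA) = 1.1109 − (-0.7280) = 1.8389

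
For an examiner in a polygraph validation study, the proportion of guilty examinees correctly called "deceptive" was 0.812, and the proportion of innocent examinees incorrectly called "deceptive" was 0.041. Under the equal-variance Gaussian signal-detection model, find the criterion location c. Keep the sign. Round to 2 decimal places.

c = 0.43

z(H) = z(0.812) = 0.885
z(FA) = z(0.041) = -1.739
c = −½·[z(H) + z(FA)] = −0.5 × (0.885 + (-1.739)) = 0.427
c > 0: the examiner has a conservative response bias.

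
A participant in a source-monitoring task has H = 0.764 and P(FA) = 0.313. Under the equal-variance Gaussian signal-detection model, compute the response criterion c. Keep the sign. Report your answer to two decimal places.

Φ⁻¹(0.764) = 0.7192, Φ⁻¹(0.313) = -0.4874
c = −½·[z(H) + z(FA)] = −0.5 × (0.7192 + (-0.4874)) = -0.1159
c < 0: the participant has a liberal response bias.

c = -0.12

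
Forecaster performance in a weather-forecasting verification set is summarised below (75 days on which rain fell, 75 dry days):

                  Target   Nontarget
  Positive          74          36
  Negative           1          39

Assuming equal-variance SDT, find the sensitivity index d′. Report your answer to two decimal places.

d′ = 2.27

H = 74/75 = 0.9867
FA = 36/75 = 0.4800
Φ⁻¹(0.9867) = 2.2173, Φ⁻¹(0.4800) = -0.0502
d' = z(H) − z(FA) = 2.2173 − (-0.0502) = 2.2675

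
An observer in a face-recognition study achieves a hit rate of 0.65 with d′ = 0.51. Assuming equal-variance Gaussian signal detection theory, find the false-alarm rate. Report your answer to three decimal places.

false-alarm rate = 0.450

z(hit rate) = z(0.65) = 0.3853
z(FA) = z(H) − d' = 0.3853 − 0.51 = -0.1247
false-alarm rate = Φ(-0.1247) = 0.4504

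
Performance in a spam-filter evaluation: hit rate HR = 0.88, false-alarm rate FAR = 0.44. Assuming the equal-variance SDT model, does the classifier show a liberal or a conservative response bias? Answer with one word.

liberal

z(H) = 1.175, z(FA) = -0.151
c = −½·(z(H) + z(FA)) = -0.512
c < 0 → liberal criterion (biased toward responding “yes”).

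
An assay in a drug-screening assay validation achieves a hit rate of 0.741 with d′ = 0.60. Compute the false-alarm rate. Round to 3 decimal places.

z(hit rate) = z(0.741) = 0.6464
z(FA) = z(H) − d' = 0.6464 − 0.60 = 0.0464
false-alarm rate = Φ(0.0464) = 0.5185

false-alarm rate = 0.519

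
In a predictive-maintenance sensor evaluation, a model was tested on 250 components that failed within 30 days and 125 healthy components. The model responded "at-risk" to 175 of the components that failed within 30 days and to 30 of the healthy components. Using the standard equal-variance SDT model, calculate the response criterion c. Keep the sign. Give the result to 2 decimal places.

H = 175/250 = 0.7000
FA = 30/125 = 0.2400
z(H) = z(0.7000) = 0.524
z(FA) = z(0.2400) = -0.706
c = −½·[z(H) + z(FA)] = −0.5 × (0.524 + (-0.706)) = 0.091

c = 0.09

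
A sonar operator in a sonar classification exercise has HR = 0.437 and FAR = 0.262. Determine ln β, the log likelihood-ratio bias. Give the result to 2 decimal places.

ln β = 0.19

z(0.437) = -0.159, z(0.262) = -0.637
ln β = −½·[z(H)² − z(FA)²] = −0.5 × (0.025 − 0.406) = 0.1905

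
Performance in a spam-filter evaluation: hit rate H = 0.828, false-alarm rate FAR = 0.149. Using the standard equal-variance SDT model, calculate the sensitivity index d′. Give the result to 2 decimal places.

z(H) = z(0.828) = 0.946
z(FA) = z(0.149) = -1.041
d' = z(H) − z(FA) = 0.946 − (-1.041) = 1.987

d′ = 1.99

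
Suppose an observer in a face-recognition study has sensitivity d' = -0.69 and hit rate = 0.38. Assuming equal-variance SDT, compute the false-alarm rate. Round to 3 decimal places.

z(hit rate) = z(0.38) = -0.3055
z(FA) = z(H) − d' = -0.3055 − (-0.69) = 0.3845
false-alarm rate = Φ(0.3845) = 0.6497

false-alarm rate = 0.650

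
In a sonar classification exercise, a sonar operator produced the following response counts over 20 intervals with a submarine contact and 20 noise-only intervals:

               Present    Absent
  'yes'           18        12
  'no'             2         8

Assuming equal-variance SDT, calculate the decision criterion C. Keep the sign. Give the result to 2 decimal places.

C = -0.77

H = 18/20 = 0.9000
FA = 12/20 = 0.6000
Φ⁻¹(H) = 1.282
Φ⁻¹(FA) = 0.253
c = −½·[z(H) + z(FA)] = −0.5 × (1.282 + 0.253) = -0.7675
c < 0: the sonar operator has a liberal response bias.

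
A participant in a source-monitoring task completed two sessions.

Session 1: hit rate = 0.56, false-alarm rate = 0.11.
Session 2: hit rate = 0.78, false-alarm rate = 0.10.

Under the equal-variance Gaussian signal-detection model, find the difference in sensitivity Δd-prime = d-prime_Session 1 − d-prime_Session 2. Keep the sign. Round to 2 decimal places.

Session 1: z(0.56) = 0.151, z(0.11) = -1.227, d' = 1.378
Session 2: z(0.78) = 0.772, z(0.10) = -1.282, d' = 2.054
Δd' = d'_Session 1 − d'_Session 2 = 1.378 − 2.054 = -0.676
Session 2 has the higher sensitivity.

Δd-prime = -0.68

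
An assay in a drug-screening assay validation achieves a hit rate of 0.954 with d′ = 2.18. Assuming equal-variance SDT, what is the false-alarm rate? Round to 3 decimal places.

false-alarm rate = 0.310

z(hit rate) = z(0.954) = 1.6849
z(FA) = z(H) − d' = 1.6849 − 2.18 = -0.4951
false-alarm rate = Φ(-0.4951) = 0.3103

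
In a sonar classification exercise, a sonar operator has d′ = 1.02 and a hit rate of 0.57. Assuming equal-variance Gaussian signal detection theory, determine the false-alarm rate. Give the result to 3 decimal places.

false-alarm rate = 0.199

z(hit rate) = z(0.57) = 0.1764
z(FA) = z(H) − d' = 0.1764 − 1.02 = -0.8436
false-alarm rate = Φ(-0.8436) = 0.1994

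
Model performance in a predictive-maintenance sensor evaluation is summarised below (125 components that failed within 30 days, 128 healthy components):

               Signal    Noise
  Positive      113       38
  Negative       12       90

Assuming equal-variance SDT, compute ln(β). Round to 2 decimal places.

H = 113/125 = 0.9040
FA = 38/128 = 0.2969
z(H) = z(0.9040) = 1.305
z(FA) = z(0.2969) = -0.533
ln β = −½·[z(H)² − z(FA)²] = −0.5 × (1.703 − 0.284) = -0.7095

ln β = -0.71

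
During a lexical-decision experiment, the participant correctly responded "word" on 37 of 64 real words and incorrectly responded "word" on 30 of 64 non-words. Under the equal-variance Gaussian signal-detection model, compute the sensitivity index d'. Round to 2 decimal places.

d' = 0.28

H = 37/64 = 0.5781
FA = 30/64 = 0.4688
Φ⁻¹(H) = 0.1970
Φ⁻¹(FA) = -0.0783
d' = z(H) − z(FA) = 0.1970 − (-0.0783) = 0.2753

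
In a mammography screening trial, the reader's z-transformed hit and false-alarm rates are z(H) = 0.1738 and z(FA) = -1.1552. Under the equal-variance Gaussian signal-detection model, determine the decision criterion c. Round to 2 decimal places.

c = −½·[z(H) + z(FA)] = −½·(0.1738 + (-1.1552)) = 0.4907
c > 0: the reader has a conservative response bias.

c = 0.49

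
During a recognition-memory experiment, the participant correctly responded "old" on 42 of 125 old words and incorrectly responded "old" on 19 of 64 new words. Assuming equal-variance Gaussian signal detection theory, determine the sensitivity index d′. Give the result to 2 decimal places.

H = 42/125 = 0.3360
FA = 19/64 = 0.2969
z(H) = z(0.3360) = -0.423
z(FA) = z(0.2969) = -0.533
d' = z(H) − z(FA) = -0.423 − (-0.533) = 0.110

d′ = 0.11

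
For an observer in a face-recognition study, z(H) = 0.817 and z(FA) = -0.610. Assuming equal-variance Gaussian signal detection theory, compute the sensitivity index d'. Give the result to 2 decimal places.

d' = z(H) − z(FA) = 0.817 − (-0.610) = 1.427

d' = 1.43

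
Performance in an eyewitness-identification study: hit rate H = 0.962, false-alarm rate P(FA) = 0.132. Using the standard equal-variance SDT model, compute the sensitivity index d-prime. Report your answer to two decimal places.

z(0.962) = 1.774, z(0.132) = -1.117
d' = z(H) − z(FA) = 1.774 − (-1.117) = 2.891

d-prime = 2.89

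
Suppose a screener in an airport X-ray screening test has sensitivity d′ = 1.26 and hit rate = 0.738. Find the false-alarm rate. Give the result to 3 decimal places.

z(hit rate) = z(0.738) = 0.6372
z(FA) = z(H) − d' = 0.6372 − 1.26 = -0.6228
false-alarm rate = Φ(-0.6228) = 0.2667

false-alarm rate = 0.267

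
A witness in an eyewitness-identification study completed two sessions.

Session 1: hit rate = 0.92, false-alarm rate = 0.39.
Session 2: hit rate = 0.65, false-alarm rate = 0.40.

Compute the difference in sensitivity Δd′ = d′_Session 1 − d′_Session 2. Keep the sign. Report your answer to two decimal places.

Δd′ = 1.05

Session 1: z(0.92) = 1.405, z(0.39) = -0.279, d' = 1.684
Session 2: z(0.65) = 0.385, z(0.40) = -0.253, d' = 0.638
Δd' = d'_Session 1 − d'_Session 2 = 1.684 − 0.638 = 1.046
Session 1 has the higher sensitivity.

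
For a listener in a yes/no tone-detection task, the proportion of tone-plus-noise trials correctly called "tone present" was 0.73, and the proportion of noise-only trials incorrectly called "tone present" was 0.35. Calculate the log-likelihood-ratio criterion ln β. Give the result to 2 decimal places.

ln β = -0.11

Φ⁻¹(H) = 0.613
Φ⁻¹(FA) = -0.385
ln β = −½·[z(H)² − z(FA)²] = −0.5 × (0.376 − 0.148) = -0.114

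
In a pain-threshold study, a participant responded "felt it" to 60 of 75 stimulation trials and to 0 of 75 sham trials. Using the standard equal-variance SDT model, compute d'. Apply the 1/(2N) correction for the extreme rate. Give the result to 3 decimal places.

d' = 3.316

The false-alarm rate is 0/75 = 0, so apply the 1/(2N) correction: FA → 1/(2·75) = 0.00667.
z(H) = z(0.80000) = 0.8416
z(FA) = z(0.00667) = -2.4746
d' = 0.8416 − (-2.4746) = 3.3162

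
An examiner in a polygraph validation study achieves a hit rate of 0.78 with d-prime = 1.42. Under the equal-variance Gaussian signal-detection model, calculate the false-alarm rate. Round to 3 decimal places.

false-alarm rate = 0.259

z(hit rate) = z(0.78) = 0.7722
z(FA) = z(H) − d' = 0.7722 − 1.42 = -0.6478
false-alarm rate = Φ(-0.6478) = 0.2586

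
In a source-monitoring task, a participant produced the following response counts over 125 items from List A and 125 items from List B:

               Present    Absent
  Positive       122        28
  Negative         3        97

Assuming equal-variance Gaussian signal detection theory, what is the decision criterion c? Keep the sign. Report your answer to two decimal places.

c = -0.61

H = 122/125 = 0.9760
FA = 28/125 = 0.2240
Φ⁻¹(H) = Φ⁻¹(0.9760) = 1.9774
Φ⁻¹(FA) = Φ⁻¹(0.2240) = -0.7588
c = −½·[z(H) + z(FA)] = −0.5 × (1.9774 + (-0.7588)) = -0.6093
c < 0: the participant has a liberal response bias.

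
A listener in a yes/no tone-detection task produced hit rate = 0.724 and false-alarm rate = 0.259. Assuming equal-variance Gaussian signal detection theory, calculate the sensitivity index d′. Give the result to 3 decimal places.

d′ = 1.241

Φ⁻¹(0.724) = 0.5948, Φ⁻¹(0.259) = -0.6464
d' = z(H) − z(FA) = 0.5948 − (-0.6464) = 1.2412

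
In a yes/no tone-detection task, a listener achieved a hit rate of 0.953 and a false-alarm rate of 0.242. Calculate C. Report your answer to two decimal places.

Φ⁻¹(0.953) = 1.675, Φ⁻¹(0.242) = -0.700
c = −½·[z(H) + z(FA)] = −0.5 × (1.675 + (-0.700)) = -0.4875

C = -0.49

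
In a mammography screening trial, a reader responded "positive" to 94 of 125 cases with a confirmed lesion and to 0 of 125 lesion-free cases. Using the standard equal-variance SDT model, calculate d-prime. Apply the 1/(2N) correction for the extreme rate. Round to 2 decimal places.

d-prime = 3.33

The false-alarm rate is 0/125 = 0, so apply the 1/(2N) correction: FA → 1/(2·125) = 0.00400.
z(H) = z(0.75200) = 0.681
z(FA) = z(0.00400) = -2.652
d' = 0.681 − (-2.652) = 3.333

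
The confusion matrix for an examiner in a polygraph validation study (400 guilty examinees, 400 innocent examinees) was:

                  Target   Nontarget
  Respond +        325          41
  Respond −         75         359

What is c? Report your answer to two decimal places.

H = 325/400 = 0.8125
FA = 41/400 = 0.1025
Φ⁻¹(0.8125) = 0.8871, Φ⁻¹(0.1025) = -1.2674
c = −½·[z(H) + z(FA)] = −0.5 × (0.8871 + (-1.2674)) = 0.19015

c = 0.19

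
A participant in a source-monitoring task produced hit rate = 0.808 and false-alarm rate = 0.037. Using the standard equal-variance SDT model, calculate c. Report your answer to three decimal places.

c = 0.458

Φ⁻¹(0.808) = 0.8705, Φ⁻¹(0.037) = -1.7866
c = −½·[z(H) + z(FA)] = −0.5 × (0.8705 + (-1.7866)) = 0.45805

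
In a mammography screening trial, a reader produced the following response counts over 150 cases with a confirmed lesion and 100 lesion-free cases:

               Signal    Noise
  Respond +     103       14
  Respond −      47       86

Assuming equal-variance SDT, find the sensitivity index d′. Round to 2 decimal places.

H = 103/150 = 0.6867
FA = 14/100 = 0.1400
z(H) = z(0.6867) = 0.487
z(FA) = z(0.1400) = -1.080
d' = z(H) − z(FA) = 0.487 − (-1.080) = 1.567

d′ = 1.57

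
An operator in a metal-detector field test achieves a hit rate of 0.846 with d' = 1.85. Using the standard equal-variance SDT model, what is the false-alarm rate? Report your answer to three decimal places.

z(hit rate) = z(0.846) = 1.0194
z(FA) = z(H) − d' = 1.0194 − 1.85 = -0.8306
false-alarm rate = Φ(-0.8306) = 0.2031

false-alarm rate = 0.203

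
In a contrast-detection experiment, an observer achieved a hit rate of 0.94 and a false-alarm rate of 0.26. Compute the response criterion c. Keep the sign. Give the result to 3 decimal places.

z(H) = 1.5548
z(FA) = -0.6433
c = −½·[z(H) + z(FA)] = −0.5 × (1.5548 + (-0.6433)) = -0.45575

c = -0.456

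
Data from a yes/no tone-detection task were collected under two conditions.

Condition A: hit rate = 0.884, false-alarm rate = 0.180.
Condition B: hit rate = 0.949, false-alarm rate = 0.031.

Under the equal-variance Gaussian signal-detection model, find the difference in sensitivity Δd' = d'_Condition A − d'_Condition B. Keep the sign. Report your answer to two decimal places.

Δd' = -1.39

Condition A: z(0.884) = 1.195, z(0.180) = -0.915, d' = 2.110
Condition B: z(0.949) = 1.635, z(0.031) = -1.866, d' = 3.501
Δd' = d'_Condition A − d'_Condition B = 2.110 − 3.501 = -1.391
Condition B has the higher sensitivity.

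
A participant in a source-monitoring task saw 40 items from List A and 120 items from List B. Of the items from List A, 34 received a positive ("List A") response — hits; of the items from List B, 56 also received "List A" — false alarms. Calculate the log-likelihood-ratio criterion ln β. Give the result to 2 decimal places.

H = 34/40 = 0.8500
FA = 56/120 = 0.4667
z(H) = 1.036
z(FA) = -0.084
ln β = −½·[z(H)² − z(FA)²] = −0.5 × (1.073 − 0.007) = -0.533

ln β = -0.53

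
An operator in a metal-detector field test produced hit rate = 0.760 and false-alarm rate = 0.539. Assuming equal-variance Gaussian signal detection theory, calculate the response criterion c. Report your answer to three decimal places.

z(H) = z(0.760) = 0.7063
z(FA) = z(0.539) = 0.0979
c = −½·[z(H) + z(FA)] = −0.5 × (0.7063 + 0.0979) = -0.4021
c < 0: the operator has a liberal response bias.

c = -0.402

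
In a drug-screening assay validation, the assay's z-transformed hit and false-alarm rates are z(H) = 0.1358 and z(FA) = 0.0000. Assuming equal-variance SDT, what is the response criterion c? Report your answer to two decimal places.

c = −½·[z(H) + z(FA)] = −½·(0.1358 + 0.0000) = -0.0679

c = -0.07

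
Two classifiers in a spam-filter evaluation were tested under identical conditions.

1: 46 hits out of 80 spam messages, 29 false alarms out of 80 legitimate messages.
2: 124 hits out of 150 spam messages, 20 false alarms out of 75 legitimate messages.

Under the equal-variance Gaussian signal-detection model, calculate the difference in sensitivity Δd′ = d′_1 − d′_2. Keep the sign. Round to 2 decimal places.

Δd′ = -1.02

1: z(0.5750) = 0.189, z(0.3625) = -0.352, d' = 0.541
2: z(0.8267) = 0.941, z(0.2667) = -0.623, d' = 1.564
Δd' = d'_1 − d'_2 = 0.541 − 1.564 = -1.023
2 has the higher sensitivity.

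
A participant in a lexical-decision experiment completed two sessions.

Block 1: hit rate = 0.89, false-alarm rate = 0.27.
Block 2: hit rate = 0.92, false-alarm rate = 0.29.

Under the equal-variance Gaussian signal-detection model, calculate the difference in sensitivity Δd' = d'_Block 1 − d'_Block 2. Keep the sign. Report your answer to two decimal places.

Δd' = -0.12

Block 1: z(0.89) = 1.227, z(0.27) = -0.613, d' = 1.840
Block 2: z(0.92) = 1.405, z(0.29) = -0.553, d' = 1.958
Δd' = d'_Block 1 − d'_Block 2 = 1.840 − 1.958 = -0.118
Block 2 has the higher sensitivity.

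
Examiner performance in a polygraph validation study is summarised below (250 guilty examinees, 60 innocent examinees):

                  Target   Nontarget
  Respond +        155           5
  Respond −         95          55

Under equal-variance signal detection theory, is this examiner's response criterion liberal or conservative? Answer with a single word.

z(H) = 0.305, z(FA) = -1.383
c = −½·(z(H) + z(FA)) = 0.539
c > 0 → conservative criterion (biased toward responding “no”).

conservative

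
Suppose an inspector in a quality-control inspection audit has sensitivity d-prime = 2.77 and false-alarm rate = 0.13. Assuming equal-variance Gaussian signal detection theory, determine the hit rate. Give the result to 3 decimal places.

hit rate = 0.950

z(false-alarm rate) = z(0.13) = -1.1264
z(H) = z(FA) + d' = -1.1264 + 2.77 = 1.6436
hit rate = Φ(1.6436) = 0.9499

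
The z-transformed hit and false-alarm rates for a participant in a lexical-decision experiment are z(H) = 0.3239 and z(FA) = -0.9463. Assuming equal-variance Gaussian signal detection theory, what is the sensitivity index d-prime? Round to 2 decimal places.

d-prime = 1.27

d' = z(H) − z(FA) = 0.3239 − (-0.9463) = 1.2702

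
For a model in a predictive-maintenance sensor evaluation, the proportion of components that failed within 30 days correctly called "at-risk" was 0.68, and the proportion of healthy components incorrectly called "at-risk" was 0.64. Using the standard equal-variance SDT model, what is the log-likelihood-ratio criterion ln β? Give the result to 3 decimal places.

ln β = -0.045

z(H) = z(0.68) = 0.4677
z(FA) = z(0.64) = 0.3585
ln β = −½·[z(H)² − z(FA)²] = −0.5 × (0.2187 − 0.1285) = -0.0451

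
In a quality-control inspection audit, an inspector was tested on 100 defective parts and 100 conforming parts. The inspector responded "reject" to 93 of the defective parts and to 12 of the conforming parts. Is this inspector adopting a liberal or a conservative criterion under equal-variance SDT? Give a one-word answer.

liberal

z(H) = 1.476, z(FA) = -1.175
c = −½·(z(H) + z(FA)) = -0.1505
c < 0 → liberal criterion (biased toward responding “yes”).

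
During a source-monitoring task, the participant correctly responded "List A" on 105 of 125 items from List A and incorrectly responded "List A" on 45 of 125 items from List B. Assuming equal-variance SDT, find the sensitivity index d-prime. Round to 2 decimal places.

d-prime = 1.35

H = 105/125 = 0.8400
FA = 45/125 = 0.3600
z(0.8400) = 0.9945, z(0.3600) = -0.3585
d' = z(H) − z(FA) = 0.9945 − (-0.3585) = 1.3530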